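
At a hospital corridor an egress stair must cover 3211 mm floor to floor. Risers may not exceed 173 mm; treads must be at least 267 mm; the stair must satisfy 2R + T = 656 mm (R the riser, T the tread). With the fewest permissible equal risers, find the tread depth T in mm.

At most 173 each: 3211/173 = 18.56, giving 19 risers.
Each riser is 3211/19 = 169 mm (≤ 173 mm).
T = 656 − 2·169 = 318 mm, which satisfies the 267 mm minimum.

318 mm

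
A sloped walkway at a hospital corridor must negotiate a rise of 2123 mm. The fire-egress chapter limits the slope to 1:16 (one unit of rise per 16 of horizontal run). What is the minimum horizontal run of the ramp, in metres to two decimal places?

At 1:16 the run is 16 × 2123 = 33968 mm.
33968 mm = 33.97 m.

33.97 m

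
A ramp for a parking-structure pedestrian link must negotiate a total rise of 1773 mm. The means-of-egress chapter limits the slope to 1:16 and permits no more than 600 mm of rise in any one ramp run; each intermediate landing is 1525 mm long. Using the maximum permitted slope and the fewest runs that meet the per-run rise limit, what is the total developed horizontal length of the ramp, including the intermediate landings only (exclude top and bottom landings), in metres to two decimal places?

At most 600 each: 1773/600 = 2.96, giving 3 ramp runs. That means 2 intermediate landings.
Horizontal run for 1773 mm of rise at 1:16 is 1773 × 16 = 28368 mm.
2 intermediate landings contribute 2 × 1525 = 3050 mm.
Developed length = 28368 + 3050 = 31418 mm.
= 31.42 m.

31.42 m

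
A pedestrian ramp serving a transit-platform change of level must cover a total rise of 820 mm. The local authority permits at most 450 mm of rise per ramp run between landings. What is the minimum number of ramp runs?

2 runs

At most 450 each: 820/450 = 1.82, giving 2 ramp runs.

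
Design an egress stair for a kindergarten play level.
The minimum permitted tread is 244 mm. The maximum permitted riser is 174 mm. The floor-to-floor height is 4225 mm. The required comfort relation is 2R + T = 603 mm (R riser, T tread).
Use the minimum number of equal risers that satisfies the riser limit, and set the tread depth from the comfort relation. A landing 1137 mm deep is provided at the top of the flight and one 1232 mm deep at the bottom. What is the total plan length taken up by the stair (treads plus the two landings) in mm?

⌈4225/174⌉ = 25 risers.
Riser R = 4225 / 25 = 169 mm, within the 174 mm limit.
From 2R + T = 603: T = 603 − 338 = 265 mm.
Treads = 25 − 1 = 24; going = 24 × 265 = 6360 mm.
Add landings: 6360 + 1137 + 1232 = 8729 mm.

8729 mm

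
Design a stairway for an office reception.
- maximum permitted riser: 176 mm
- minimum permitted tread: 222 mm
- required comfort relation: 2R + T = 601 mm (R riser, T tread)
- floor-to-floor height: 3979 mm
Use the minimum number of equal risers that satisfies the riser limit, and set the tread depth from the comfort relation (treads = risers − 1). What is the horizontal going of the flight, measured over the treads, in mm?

5610 mm

At most 176 each: 3979/176 = 22.61, giving 23 risers.
Riser R = 3979 / 23 = 173 mm, within the 176 mm limit.
From 2R + T = 601: T = 601 − 346 = 255 mm.
Going = (23 − 1) × 255 = 5610 mm.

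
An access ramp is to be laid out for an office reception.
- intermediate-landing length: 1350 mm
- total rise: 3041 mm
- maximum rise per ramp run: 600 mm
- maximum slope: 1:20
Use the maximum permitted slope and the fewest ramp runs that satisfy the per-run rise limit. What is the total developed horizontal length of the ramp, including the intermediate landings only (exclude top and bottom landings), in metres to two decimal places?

At most 600 each: 3041/600 = 5.07, giving 6 ramp runs. That means 5 intermediate landings.
Horizontal run for 3041 mm of rise at 1:20 is 3041 × 20 = 60820 mm.
Intermediate landings: 5 × 1350 = 6750 mm.
Total developed length = 60820 + 6750 = 67570 mm.
= 67.57 m.

67.57 m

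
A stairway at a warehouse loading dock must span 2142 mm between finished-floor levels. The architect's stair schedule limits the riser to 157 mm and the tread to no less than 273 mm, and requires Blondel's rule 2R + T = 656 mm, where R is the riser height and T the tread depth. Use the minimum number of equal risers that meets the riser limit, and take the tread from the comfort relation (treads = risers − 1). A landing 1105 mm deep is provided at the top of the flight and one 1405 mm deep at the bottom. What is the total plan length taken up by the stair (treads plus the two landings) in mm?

7060 mm

2142 / 157 = 13.64, so 14 risers are needed.
Riser R = 2142 / 14 = 153 mm, within the 157 mm limit.
Tread T = 656 − 2 × 153 = 350 mm (≥ 273 mm).
Treads = 14 − 1 = 13; going = 13 × 350 = 4550 mm.
Add landings: 4550 + 1105 + 1405 = 7060 mm.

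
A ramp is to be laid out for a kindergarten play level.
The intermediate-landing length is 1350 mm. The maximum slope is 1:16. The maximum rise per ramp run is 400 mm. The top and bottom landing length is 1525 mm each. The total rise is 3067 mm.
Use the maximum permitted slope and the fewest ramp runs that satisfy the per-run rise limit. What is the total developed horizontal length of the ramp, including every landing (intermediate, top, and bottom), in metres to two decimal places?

⌈3067/400⌉ = 8 ramp runs. That means 7 intermediate landings.
Ramp run (horizontal) at 1:16: 3067 × 16 = 49072 mm.
7 intermediate landings contribute 7 × 1350 = 9450 mm.
Top and bottom landings: 2 × 1525 = 3050 mm.
Total = 49072 + 9450 + 3050 = 61572 mm.
= 61.57 m.

61.57 m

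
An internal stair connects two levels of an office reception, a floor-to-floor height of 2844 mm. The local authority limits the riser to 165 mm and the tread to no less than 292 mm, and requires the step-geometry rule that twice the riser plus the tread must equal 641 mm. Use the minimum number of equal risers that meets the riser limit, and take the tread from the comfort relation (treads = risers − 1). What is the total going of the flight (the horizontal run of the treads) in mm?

⌈2844/165⌉ = 18 risers.
Each riser is 2844/18 = 158 mm (≤ 165 mm).
From 2R + T = 641: T = 641 − 316 = 325 mm.
Treads = 18 − 1 = 17; going = 17 × 325 = 5525 mm.

5525 mm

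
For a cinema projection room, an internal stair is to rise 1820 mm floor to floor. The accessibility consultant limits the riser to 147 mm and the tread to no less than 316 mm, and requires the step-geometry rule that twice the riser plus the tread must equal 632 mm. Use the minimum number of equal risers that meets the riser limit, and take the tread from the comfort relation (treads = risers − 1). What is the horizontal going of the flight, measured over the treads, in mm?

4224 mm

1820 / 147 = 12.381 → round up to 13 risers.
Riser R = 1820 / 13 = 140 mm, within the 147 mm limit.
T = 632 − 2·140 = 352 mm, which satisfies the 316 mm minimum.
13 risers give 12 treads; going = 12 × 352 = 4224 mm.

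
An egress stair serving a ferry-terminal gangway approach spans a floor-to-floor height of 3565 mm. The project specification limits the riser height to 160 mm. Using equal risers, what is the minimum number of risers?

23 risers

3565 / 160 = 22.28, so 23 risers are needed.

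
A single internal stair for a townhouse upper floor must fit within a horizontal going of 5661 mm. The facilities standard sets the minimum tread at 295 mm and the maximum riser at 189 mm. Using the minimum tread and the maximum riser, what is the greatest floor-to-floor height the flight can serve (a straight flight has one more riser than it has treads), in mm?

Treads that fit: ⌊5661 / 295⌋ = 19.
Risers = treads + 1 = 20.
Maximum height = 20 × 189 = 3780 mm.

3780 mm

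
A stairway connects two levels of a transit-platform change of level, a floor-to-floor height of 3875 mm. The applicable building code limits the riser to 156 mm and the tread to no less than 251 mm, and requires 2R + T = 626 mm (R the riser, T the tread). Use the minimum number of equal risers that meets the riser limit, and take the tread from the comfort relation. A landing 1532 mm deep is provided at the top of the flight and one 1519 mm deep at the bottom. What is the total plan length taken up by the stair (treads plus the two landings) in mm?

10635 mm

3875 / 156 = 24.840 → round up to 25 risers.
R = 3875 ÷ 25 = 155 mm.
Tread T = 626 − 2 × 155 = 316 mm (≥ 251 mm).
Treads = 25 − 1 = 24; going = 24 × 316 = 7584 mm.
Enclosure = 7584 + 1532 + 1519 = 10635 mm.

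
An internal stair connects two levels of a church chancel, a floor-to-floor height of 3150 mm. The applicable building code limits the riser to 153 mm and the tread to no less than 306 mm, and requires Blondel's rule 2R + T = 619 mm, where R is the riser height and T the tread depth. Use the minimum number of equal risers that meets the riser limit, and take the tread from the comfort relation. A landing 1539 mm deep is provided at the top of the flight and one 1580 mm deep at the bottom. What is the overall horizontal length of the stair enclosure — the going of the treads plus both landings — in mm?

9499 mm

At most 153 each: 3150/153 = 20.59, giving 21 risers.
Riser R = 3150 / 21 = 150 mm, within the 153 mm limit.
T = 619 − 2·150 = 319 mm, which satisfies the 306 mm minimum.
21 risers give 20 treads; going = 20 × 319 = 6380 mm.
Add landings: 6380 + 1539 + 1580 = 9499 mm.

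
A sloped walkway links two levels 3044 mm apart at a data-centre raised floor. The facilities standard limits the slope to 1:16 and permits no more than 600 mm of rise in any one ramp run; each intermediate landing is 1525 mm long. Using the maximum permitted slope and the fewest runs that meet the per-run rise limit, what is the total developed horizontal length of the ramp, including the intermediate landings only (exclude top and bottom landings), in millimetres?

3044 / 600 = 5.07, so 6 ramp runs are needed. That means 5 intermediate landings.
Horizontal run for 3044 mm of rise at 1:16 is 3044 × 16 = 48704 mm.
5 intermediate landings contribute 5 × 1525 = 7625 mm.
Total developed length = 48704 + 7625 = 56329 mm.

56329 mm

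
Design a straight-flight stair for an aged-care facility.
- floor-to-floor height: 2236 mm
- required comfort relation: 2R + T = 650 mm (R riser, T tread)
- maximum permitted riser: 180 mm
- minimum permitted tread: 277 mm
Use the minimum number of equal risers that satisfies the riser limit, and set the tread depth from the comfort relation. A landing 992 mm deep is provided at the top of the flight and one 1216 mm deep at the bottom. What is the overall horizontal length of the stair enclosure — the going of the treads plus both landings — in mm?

5880 mm

At most 180 each: 2236/180 = 12.42, giving 13 risers.
Each riser is 2236/13 = 172 mm (≤ 180 mm).
From 2R + T = 650: T = 650 − 344 = 306 mm.
Treads = 13 − 1 = 12; going = 12 × 306 = 3672 mm.
Add landings: 3672 + 992 + 1216 = 5880 mm.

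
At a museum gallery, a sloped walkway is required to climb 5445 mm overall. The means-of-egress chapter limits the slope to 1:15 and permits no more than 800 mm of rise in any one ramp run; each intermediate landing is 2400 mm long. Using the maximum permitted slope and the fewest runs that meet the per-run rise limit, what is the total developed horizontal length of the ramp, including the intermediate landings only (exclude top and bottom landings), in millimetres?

96075 mm

5445 / 800 = 6.806 → round up to 7 ramp runs. That means 6 intermediate landings.
Horizontal run for 5445 mm of rise at 1:15 is 5445 × 15 = 81675 mm.
6 intermediate landings contribute 6 × 2400 = 14400 mm.
Developed length = 81675 + 14400 = 96075 mm.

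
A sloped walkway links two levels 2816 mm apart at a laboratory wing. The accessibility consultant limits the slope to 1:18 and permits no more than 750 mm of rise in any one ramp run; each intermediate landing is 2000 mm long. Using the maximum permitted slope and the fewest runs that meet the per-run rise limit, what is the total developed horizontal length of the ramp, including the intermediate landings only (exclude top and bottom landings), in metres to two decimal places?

56.69 m

2816 / 750 = 3.75, so 4 ramp runs are needed. That means 3 intermediate landings.
Horizontal run for 2816 mm of rise at 1:18 is 2816 × 18 = 50688 mm.
Intermediate landings: 3 × 2000 = 6000 mm.
Developed length = 50688 + 6000 = 56688 mm.
= 56.69 m.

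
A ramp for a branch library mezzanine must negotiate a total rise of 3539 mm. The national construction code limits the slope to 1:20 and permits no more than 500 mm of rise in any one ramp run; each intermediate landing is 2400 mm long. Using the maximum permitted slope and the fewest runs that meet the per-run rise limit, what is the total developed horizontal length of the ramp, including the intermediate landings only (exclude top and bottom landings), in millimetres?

87580 mm

3539 / 500 = 7.078 → round up to 8 ramp runs. That means 7 intermediate landings.
Horizontal run for 3539 mm of rise at 1:20 is 3539 × 20 = 70780 mm.
7 intermediate landings contribute 7 × 2400 = 16800 mm.
Developed length = 70780 + 16800 = 87580 mm.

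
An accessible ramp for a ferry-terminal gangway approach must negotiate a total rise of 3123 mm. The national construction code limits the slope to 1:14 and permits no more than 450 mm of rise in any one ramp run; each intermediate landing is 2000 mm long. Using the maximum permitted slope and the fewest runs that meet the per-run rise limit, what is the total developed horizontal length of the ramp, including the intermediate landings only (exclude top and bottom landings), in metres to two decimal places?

3123 / 450 = 6.94, so 7 ramp runs are needed. That means 6 intermediate landings.
Ramp run (horizontal) at 1:14: 3123 × 14 = 43722 mm.
6 intermediate landings contribute 6 × 2000 = 12000 mm.
Total developed length = 43722 + 12000 = 55722 mm.
= 55.72 m.

55.72 m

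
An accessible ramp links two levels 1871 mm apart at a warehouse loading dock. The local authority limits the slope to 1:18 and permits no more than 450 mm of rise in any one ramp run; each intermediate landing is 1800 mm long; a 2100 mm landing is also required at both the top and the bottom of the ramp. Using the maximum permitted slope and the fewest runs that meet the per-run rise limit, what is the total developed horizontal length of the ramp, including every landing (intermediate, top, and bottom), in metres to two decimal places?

1871 / 450 = 4.158 → round up to 5 ramp runs. That means 4 intermediate landings.
Horizontal run for 1871 mm of rise at 1:18 is 1871 × 18 = 33678 mm.
Intermediate landings: 4 × 1800 = 7200 mm.
Top and bottom landings: 2 × 2100 = 4200 mm.
Total = 33678 + 7200 + 4200 = 45078 mm.
= 45.08 m.

45.08 m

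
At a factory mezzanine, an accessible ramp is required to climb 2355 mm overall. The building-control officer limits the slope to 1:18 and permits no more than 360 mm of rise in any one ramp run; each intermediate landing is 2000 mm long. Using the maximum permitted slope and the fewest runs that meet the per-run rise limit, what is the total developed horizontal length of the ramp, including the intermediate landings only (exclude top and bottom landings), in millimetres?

54390 mm

2355 / 360 = 6.542 → round up to 7 ramp runs. That means 6 intermediate landings.
Horizontal run for 2355 mm of rise at 1:18 is 2355 × 18 = 42390 mm.
6 intermediate landings contribute 6 × 2000 = 12000 mm.
Total developed length = 42390 + 12000 = 54390 mm.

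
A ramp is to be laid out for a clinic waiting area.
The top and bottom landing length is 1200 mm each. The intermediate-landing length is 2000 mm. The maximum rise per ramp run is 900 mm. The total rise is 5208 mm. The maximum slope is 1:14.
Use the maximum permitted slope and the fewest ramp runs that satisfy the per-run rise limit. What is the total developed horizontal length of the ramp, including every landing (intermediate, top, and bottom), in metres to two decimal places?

At most 900 each: 5208/900 = 5.79, giving 6 ramp runs. That means 5 intermediate landings.
Horizontal run for 5208 mm of rise at 1:14 is 5208 × 14 = 72912 mm.
Intermediate landings: 5 × 2000 = 10000 mm.
Top and bottom landings: 2 × 1200 = 2400 mm.
Total = 72912 + 10000 + 2400 = 85312 mm.
= 85.31 m.

85.31 m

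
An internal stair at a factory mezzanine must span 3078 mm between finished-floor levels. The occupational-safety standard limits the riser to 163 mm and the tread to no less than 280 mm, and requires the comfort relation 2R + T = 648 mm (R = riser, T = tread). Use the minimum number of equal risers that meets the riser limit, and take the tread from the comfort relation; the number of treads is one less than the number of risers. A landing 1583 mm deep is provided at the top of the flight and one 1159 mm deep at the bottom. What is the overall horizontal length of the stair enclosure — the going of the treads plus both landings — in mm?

8574 mm

⌈3078/163⌉ = 19 risers.
R = 3078 ÷ 19 = 162 mm.
Tread T = 648 − 2 × 162 = 324 mm (≥ 280 mm).
Treads = 19 − 1 = 18; going = 18 × 324 = 5832 mm.
Add landings: 5832 + 1583 + 1159 = 8574 mm.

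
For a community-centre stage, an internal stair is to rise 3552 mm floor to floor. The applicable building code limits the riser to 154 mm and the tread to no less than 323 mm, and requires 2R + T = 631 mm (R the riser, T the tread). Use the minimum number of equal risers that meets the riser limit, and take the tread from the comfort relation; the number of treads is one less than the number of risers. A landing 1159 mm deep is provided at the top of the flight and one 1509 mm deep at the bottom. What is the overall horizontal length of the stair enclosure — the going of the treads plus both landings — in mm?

10373 mm

⌈3552/154⌉ = 24 risers.
R = 3552 ÷ 24 = 148 mm.
T = 631 − 2·148 = 335 mm, which satisfies the 323 mm minimum.
Treads = 24 − 1 = 23; going = 23 × 335 = 7705 mm.
Enclosure = 7705 + 1159 + 1509 = 10373 mm.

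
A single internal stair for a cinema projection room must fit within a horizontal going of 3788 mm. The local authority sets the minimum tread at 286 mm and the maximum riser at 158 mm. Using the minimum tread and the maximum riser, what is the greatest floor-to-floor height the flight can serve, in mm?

Treads that fit: ⌊3788 / 286⌋ = 13.
Risers = treads + 1 = 14.
Maximum height = 14 × 158 = 2212 mm.

2212 mm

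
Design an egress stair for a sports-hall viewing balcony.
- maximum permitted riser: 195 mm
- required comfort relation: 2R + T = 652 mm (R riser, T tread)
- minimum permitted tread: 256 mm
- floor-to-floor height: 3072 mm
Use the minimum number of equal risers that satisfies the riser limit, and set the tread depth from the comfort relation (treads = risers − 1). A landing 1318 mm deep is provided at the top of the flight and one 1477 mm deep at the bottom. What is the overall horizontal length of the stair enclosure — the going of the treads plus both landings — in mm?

⌈3072/195⌉ = 16 risers.
R = 3072 ÷ 16 = 192 mm.
Tread T = 652 − 2 × 192 = 268 mm (≥ 256 mm).
16 risers give 15 treads; going = 15 × 268 = 4020 mm.
Enclosure = 4020 + 1318 + 1477 = 6815 mm.

6815 mm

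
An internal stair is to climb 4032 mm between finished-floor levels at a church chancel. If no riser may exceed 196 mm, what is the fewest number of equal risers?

21 risers

⌈4032/196⌉ = 21 risers.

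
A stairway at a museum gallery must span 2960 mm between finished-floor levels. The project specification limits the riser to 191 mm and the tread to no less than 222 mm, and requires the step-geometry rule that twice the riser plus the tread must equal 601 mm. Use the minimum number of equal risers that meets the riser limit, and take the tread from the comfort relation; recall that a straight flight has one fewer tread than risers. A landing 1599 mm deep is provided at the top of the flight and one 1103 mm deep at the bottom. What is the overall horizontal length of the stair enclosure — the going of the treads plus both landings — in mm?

⌈2960/191⌉ = 16 risers.
R = 2960 ÷ 16 = 185 mm.
T = 601 − 2·185 = 231 mm, which satisfies the 222 mm minimum.
16 risers give 15 treads; going = 15 × 231 = 3465 mm.
Enclosure = 3465 + 1599 + 1103 = 6167 mm.

6167 mm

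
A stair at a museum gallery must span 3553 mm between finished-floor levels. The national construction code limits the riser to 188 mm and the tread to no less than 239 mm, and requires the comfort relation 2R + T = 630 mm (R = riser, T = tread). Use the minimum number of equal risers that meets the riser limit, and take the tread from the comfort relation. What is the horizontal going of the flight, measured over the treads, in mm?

3553 / 188 = 18.899 → round up to 19 risers.
Each riser is 3553/19 = 187 mm (≤ 188 mm).
From 2R + T = 630: T = 630 − 374 = 256 mm.
19 risers give 18 treads; going = 18 × 256 = 4608 mm.

4608 mm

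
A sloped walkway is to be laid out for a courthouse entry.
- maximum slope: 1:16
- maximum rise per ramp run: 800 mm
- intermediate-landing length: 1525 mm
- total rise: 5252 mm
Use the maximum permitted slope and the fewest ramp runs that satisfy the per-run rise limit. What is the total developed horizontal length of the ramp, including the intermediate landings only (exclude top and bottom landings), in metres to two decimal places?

93.18 m

⌈5252/800⌉ = 7 ramp runs. That means 6 intermediate landings.
Ramp run (horizontal) at 1:16: 5252 × 16 = 84032 mm.
6 intermediate landings contribute 6 × 1525 = 9150 mm.
Total developed length = 84032 + 9150 = 93182 mm.
= 93.18 m.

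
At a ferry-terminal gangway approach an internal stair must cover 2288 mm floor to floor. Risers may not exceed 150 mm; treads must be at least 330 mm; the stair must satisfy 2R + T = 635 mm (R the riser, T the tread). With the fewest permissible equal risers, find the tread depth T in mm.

349 mm

⌈2288/150⌉ = 16 risers.
R = 2288 ÷ 16 = 143 mm.
From 2R + T = 635: T = 635 − 286 = 349 mm.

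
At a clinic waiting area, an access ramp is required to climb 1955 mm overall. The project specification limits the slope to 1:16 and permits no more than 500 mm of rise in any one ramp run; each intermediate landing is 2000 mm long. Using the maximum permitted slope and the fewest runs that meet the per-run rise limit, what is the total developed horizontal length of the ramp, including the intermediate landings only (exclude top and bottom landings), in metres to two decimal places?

37.28 m

At most 500 each: 1955/500 = 3.91, giving 4 ramp runs. That means 3 intermediate landings.
Ramp run (horizontal) at 1:16: 1955 × 16 = 31280 mm.
3 intermediate landings contribute 3 × 2000 = 6000 mm.
Total developed length = 31280 + 6000 = 37280 mm.
= 37.28 m.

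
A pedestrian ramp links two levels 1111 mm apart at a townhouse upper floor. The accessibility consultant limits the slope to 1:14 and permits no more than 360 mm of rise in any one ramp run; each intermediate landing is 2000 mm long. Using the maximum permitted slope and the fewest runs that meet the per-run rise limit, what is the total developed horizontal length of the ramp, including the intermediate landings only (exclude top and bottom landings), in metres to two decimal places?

21.55 m

1111 / 360 = 3.086 → round up to 4 ramp runs. That means 3 intermediate landings.
Ramp run (horizontal) at 1:14: 1111 × 14 = 15554 mm.
3 intermediate landings contribute 3 × 2000 = 6000 mm.
Developed length = 15554 + 6000 = 21554 mm.
= 21.55 m.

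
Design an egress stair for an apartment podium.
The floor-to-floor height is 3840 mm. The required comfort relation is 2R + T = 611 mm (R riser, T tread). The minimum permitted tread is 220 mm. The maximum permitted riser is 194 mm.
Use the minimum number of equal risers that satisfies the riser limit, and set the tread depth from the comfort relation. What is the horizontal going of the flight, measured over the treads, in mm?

At most 194 each: 3840/194 = 19.79, giving 20 risers.
Riser R = 3840 / 20 = 192 mm, within the 194 mm limit.
T = 611 − 2·192 = 227 mm, which satisfies the 220 mm minimum.
Treads = 20 − 1 = 19; going = 19 × 227 = 4313 mm.

4313 mm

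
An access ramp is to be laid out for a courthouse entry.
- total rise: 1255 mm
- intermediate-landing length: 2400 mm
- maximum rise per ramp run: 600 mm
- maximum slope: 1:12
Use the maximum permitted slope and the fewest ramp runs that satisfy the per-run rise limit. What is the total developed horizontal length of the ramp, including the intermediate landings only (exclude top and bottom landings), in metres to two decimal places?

19.86 m

⌈1255/600⌉ = 3 ramp runs. That means 2 intermediate landings.
Horizontal run for 1255 mm of rise at 1:12 is 1255 × 12 = 15060 mm.
2 intermediate landings contribute 2 × 2400 = 4800 mm.
Total developed length = 15060 + 4800 = 19860 mm.
= 19.86 m.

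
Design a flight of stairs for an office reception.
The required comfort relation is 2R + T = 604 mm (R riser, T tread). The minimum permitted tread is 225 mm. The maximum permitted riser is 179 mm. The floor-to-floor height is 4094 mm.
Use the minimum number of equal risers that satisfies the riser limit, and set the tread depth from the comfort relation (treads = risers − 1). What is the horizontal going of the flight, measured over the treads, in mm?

5456 mm

At most 179 each: 4094/179 = 22.87, giving 23 risers.
Riser R = 4094 / 23 = 178 mm, within the 179 mm limit.
From 2R + T = 604: T = 604 − 356 = 248 mm.
Treads = 23 − 1 = 22; going = 22 × 248 = 5456 mm.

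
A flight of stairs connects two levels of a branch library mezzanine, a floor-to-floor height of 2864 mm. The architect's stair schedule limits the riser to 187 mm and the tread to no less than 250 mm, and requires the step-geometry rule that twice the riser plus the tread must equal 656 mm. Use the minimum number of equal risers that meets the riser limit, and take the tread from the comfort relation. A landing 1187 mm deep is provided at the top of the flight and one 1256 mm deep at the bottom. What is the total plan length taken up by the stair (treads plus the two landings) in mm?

⌈2864/187⌉ = 16 risers.
Each riser is 2864/16 = 179 mm (≤ 187 mm).
Tread T = 656 − 2 × 179 = 298 mm (≥ 250 mm).
Treads = 16 − 1 = 15; going = 15 × 298 = 4470 mm.
Add landings: 4470 + 1187 + 1256 = 6913 mm.

6913 mm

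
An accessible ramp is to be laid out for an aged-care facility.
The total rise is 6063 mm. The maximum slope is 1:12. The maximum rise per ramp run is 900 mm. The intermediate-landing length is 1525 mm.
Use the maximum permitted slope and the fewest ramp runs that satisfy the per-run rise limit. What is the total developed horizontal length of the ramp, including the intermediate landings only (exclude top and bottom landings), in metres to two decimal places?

81.91 m

At most 900 each: 6063/900 = 6.74, giving 7 ramp runs. That means 6 intermediate landings.
Ramp run (horizontal) at 1:12: 6063 × 12 = 72756 mm.
6 intermediate landings contribute 6 × 1525 = 9150 mm.
Developed length = 72756 + 9150 = 81906 mm.
= 81.91 m.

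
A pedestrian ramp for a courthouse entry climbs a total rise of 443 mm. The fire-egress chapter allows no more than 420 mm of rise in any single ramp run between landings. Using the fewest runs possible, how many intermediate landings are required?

443 / 420 = 1.05, so 2 ramp runs are needed.
2 runs are separated by 1 intermediate landings.

1 intermediate landings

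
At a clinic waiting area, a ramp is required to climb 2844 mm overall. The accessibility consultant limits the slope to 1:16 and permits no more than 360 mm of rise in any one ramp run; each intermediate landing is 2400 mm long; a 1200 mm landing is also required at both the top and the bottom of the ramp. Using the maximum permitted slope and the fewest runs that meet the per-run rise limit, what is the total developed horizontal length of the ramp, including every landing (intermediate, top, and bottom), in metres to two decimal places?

2844 / 360 = 7.90, so 8 ramp runs are needed. That means 7 intermediate landings.
Horizontal run for 2844 mm of rise at 1:16 is 2844 × 16 = 45504 mm.
7 intermediate landings contribute 7 × 2400 = 16800 mm.
Top and bottom landings: 2 × 1200 = 2400 mm.
Total = 45504 + 16800 + 2400 = 64704 mm.
= 64.70 m.

64.70 m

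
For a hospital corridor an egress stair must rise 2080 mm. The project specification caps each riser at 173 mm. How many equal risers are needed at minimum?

2080 / 173 = 12.02, so 13 risers are needed.

13 risers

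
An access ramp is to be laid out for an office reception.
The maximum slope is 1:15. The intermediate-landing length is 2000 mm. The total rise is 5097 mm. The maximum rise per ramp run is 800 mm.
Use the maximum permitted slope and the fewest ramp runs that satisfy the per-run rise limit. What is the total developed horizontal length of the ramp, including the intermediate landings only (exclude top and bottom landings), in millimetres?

5097 / 800 = 6.371 → round up to 7 ramp runs. That means 6 intermediate landings.
Horizontal run for 5097 mm of rise at 1:15 is 5097 × 15 = 76455 mm.
Intermediate landings: 6 × 2000 = 12000 mm.
Developed length = 76455 + 12000 = 88455 mm.

88455 mm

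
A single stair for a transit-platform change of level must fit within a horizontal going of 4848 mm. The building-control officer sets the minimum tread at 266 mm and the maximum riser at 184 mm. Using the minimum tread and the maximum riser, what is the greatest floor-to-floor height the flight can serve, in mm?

4848 / 266 = 18.23, so 18 treads fit.
Risers = treads + 1 = 19.
Maximum height = 19 × 184 = 3496 mm.

3496 mm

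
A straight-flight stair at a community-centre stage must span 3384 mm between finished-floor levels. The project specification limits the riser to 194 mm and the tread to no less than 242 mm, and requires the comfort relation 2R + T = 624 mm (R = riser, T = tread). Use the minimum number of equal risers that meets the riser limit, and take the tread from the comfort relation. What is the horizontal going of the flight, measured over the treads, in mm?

3384 / 194 = 17.44, so 18 risers are needed.
R = 3384 ÷ 18 = 188 mm.
Tread T = 624 − 2 × 188 = 248 mm (≥ 242 mm).
Going = (18 − 1) × 248 = 4216 mm.

4216 mm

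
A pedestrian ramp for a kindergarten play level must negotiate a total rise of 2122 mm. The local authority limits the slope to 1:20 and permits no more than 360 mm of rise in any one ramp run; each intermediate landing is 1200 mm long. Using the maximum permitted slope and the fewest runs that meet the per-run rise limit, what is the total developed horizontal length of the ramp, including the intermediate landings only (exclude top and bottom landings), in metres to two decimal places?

2122 / 360 = 5.89, so 6 ramp runs are needed. That means 5 intermediate landings.
Horizontal run for 2122 mm of rise at 1:20 is 2122 × 20 = 42440 mm.
Intermediate landings: 5 × 1200 = 6000 mm.
Total developed length = 42440 + 6000 = 48440 mm.
= 48.44 m.

48.44 m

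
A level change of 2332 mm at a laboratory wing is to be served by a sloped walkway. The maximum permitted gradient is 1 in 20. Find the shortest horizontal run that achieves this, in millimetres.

46640 mm

At 1:20 the run is 20 × 2332 = 46640 mm.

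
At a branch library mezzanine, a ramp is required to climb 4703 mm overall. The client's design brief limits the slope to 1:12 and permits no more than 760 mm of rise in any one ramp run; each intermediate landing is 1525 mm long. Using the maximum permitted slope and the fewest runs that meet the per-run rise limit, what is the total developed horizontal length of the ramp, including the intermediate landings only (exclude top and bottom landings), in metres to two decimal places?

4703 / 760 = 6.19, so 7 ramp runs are needed. That means 6 intermediate landings.
Ramp run (horizontal) at 1:12: 4703 × 12 = 56436 mm.
6 intermediate landings contribute 6 × 1525 = 9150 mm.
Total developed length = 56436 + 9150 = 65586 mm.
= 65.59 m.

65.59 m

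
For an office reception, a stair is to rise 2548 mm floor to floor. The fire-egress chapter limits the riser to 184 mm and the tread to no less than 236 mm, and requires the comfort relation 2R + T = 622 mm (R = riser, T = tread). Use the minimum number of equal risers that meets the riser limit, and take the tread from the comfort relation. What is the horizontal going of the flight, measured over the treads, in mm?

⌈2548/184⌉ = 14 risers.
Each riser is 2548/14 = 182 mm (≤ 184 mm).
Tread T = 622 − 2 × 182 = 258 mm (≥ 236 mm).
Going = (14 − 1) × 258 = 3354 mm.

3354 mm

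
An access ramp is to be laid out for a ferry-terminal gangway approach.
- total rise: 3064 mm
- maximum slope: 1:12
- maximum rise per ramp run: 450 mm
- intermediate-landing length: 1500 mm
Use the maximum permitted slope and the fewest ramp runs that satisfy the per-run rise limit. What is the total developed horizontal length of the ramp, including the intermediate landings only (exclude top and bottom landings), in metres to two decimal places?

3064 / 450 = 6.809 → round up to 7 ramp runs. That means 6 intermediate landings.
Ramp run (horizontal) at 1:12: 3064 × 12 = 36768 mm.
6 intermediate landings contribute 6 × 1500 = 9000 mm.
Total developed length = 36768 + 9000 = 45768 mm.
= 45.77 m.

45.77 m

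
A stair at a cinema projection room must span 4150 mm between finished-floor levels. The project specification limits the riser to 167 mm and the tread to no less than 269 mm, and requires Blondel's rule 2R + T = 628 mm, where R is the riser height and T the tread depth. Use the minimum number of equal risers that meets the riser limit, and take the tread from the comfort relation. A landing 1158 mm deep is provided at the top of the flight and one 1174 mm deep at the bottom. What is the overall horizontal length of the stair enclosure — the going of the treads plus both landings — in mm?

4150 / 167 = 24.85, so 25 risers are needed.
Each riser is 4150/25 = 166 mm (≤ 167 mm).
Tread T = 628 − 2 × 166 = 296 mm (≥ 269 mm).
Going = (25 − 1) × 296 = 7104 mm.
Add landings: 7104 + 1158 + 1174 = 9436 mm.

9436 mm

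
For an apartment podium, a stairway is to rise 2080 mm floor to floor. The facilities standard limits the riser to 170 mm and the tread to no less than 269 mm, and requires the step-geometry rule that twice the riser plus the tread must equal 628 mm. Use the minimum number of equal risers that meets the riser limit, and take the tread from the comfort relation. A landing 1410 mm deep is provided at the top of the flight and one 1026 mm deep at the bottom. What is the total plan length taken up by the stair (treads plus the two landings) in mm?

6132 mm

At most 170 each: 2080/170 = 12.24, giving 13 risers.
R = 2080 ÷ 13 = 160 mm.
Tread T = 628 − 2 × 160 = 308 mm (≥ 269 mm).
13 risers give 12 treads; going = 12 × 308 = 3696 mm.
Enclosure = 3696 + 1410 + 1026 = 6132 mm.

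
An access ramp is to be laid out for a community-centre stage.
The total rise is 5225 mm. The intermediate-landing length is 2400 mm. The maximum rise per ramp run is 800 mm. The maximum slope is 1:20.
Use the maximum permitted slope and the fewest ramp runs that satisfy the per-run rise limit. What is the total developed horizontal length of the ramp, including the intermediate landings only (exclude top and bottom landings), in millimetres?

5225 / 800 = 6.531 → round up to 7 ramp runs. That means 6 intermediate landings.
Ramp run (horizontal) at 1:20: 5225 × 20 = 104500 mm.
6 intermediate landings contribute 6 × 2400 = 14400 mm.
Total developed length = 104500 + 14400 = 118900 mm.

118900 mm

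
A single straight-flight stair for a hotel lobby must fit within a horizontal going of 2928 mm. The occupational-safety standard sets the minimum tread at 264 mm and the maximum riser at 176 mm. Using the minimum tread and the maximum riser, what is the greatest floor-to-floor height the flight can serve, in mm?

Treads that fit: ⌊2928 / 264⌋ = 11.
Risers = treads + 1 = 12.
Maximum height = 12 × 176 = 2112 mm.

2112 mm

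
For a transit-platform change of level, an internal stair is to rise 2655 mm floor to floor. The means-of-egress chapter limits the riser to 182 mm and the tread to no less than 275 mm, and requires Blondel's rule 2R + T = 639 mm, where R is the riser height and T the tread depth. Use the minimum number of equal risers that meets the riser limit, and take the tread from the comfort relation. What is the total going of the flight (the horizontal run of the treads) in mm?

3990 mm

2655 / 182 = 14.59, so 15 risers are needed.
Riser R = 2655 / 15 = 177 mm, within the 182 mm limit.
From 2R + T = 639: T = 639 − 354 = 285 mm.
Going = (15 − 1) × 285 = 3990 mm.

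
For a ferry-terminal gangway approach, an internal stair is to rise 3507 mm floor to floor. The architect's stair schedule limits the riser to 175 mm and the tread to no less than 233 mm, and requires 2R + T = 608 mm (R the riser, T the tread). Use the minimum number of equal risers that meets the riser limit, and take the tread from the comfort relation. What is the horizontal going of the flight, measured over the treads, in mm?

5480 mm

3507 / 175 = 20.040 → round up to 21 risers.
Each riser is 3507/21 = 167 mm (≤ 175 mm).
Tread T = 608 − 2 × 167 = 274 mm (≥ 233 mm).
Treads = 21 − 1 = 20; going = 20 × 274 = 5480 mm.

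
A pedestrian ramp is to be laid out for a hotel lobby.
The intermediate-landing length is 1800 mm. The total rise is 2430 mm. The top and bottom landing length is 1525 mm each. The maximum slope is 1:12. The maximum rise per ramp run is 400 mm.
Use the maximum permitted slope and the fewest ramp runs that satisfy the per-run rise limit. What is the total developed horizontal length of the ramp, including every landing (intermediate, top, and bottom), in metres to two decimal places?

At most 400 each: 2430/400 = 6.08, giving 7 ramp runs. That means 6 intermediate landings.
Ramp run (horizontal) at 1:12: 2430 × 12 = 29160 mm.
Intermediate landings: 6 × 1800 = 10800 mm.
Top and bottom landings: 2 × 1525 = 3050 mm.
Total = 29160 + 10800 + 3050 = 43010 mm.
= 43.01 m.

43.01 m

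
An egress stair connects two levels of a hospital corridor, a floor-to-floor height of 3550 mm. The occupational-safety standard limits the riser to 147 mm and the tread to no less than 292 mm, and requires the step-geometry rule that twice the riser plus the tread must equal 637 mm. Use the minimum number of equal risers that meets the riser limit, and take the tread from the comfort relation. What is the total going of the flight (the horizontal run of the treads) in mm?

⌈3550/147⌉ = 25 risers.
R = 3550 ÷ 25 = 142 mm.
From 2R + T = 637: T = 637 − 284 = 353 mm.
Treads = 25 − 1 = 24; going = 24 × 353 = 8472 mm.

8472 mm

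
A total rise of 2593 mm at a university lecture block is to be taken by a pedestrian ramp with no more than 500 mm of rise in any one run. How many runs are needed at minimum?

6 runs

⌈2593/500⌉ = 6 ramp runs.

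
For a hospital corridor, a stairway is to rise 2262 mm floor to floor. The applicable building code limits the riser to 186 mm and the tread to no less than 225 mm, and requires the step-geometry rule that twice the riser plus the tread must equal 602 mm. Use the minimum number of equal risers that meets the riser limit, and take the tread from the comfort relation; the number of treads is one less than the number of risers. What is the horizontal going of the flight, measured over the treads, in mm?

⌈2262/186⌉ = 13 risers.
Riser R = 2262 / 13 = 174 mm, within the 186 mm limit.
Tread T = 602 − 2 × 174 = 254 mm (≥ 225 mm).
Treads = 13 − 1 = 12; going = 12 × 254 = 3048 mm.

3048 mm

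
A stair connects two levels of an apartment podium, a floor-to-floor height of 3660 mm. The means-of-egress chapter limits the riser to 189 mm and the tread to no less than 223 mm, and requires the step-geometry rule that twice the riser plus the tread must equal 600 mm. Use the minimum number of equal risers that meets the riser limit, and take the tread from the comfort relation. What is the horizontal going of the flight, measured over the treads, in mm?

4446 mm

⌈3660/189⌉ = 20 risers.
Riser R = 3660 / 20 = 183 mm, within the 189 mm limit.
From 2R + T = 600: T = 600 − 366 = 234 mm.
20 risers give 19 treads; going = 19 × 234 = 4446 mm.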